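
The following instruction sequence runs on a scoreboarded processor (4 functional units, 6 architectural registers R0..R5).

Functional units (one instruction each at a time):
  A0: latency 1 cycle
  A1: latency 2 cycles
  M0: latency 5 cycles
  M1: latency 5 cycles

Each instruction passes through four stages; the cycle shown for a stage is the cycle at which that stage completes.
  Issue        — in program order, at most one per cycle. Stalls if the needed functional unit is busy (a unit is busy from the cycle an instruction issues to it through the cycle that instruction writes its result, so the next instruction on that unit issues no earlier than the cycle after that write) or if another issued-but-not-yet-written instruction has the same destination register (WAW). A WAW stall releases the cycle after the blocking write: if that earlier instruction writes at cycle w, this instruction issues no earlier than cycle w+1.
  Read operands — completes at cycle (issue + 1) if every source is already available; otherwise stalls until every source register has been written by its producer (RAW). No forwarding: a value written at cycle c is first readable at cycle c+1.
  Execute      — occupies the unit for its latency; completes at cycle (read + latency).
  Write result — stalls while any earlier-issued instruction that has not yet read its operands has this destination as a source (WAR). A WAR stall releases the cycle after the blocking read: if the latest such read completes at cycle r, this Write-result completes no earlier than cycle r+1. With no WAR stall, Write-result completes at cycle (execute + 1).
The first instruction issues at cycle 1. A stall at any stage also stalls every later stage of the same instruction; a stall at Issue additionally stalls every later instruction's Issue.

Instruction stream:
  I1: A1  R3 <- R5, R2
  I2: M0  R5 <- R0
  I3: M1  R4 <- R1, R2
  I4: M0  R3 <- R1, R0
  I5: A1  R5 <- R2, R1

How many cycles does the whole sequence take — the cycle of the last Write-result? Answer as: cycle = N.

cycle = 17

[1] I1 issues→A1
[2] I1 reads · I2 issues→M0
[3] I2 reads · I3 issues→M1
[4] I1 exec-done · I3 reads
[5] I1 writes R3
[8] I2 exec-done
[9] I2 writes R5 · I3 exec-done
[10] I3 writes R4 · I4 issues→M0
[11] I4 reads · I5 issues→A1
[12] I5 reads
[14] I5 exec-done
[15] I5 writes R5
[16] I4 exec-done
[17] I4 writes R3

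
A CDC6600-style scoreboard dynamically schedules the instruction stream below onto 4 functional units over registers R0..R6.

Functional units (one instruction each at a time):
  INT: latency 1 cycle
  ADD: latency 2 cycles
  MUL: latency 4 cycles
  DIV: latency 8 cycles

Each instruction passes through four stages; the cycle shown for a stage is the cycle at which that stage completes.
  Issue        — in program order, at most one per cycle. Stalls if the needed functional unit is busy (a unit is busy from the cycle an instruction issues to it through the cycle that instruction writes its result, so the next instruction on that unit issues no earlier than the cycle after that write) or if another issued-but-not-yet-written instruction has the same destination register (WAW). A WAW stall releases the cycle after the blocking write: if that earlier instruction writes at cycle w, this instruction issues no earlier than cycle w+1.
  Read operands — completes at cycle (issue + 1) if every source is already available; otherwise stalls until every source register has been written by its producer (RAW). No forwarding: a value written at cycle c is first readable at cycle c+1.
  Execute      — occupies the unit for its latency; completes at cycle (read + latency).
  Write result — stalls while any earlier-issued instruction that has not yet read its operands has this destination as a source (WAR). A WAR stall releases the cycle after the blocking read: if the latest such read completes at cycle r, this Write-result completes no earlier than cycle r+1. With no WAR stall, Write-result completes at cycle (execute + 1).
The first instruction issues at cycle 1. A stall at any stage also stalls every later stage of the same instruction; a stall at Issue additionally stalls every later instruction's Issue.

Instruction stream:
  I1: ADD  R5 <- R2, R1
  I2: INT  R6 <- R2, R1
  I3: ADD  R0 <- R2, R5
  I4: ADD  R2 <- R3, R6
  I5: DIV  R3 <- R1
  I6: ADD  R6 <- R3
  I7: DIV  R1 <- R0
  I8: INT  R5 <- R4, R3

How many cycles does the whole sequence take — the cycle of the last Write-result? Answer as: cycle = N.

t=1  I1 dispatched to ADD
t=2  I1 operands ready | I2 dispatched to INT
t=3  I2 operands ready
t=4  I1 complete | I2 complete
t=5  R5←I1 | R6←I2
t=6  I3 dispatched to ADD
t=7  I3 operands ready
t=9  I3 complete
t=10  R0←I3
t=11  I4 dispatched to ADD
t=12  I4 operands ready | I5 dispatched to DIV
t=13  I5 operands ready
t=14  I4 complete
t=15  R2←I4
t=16  I6 dispatched to ADD
t=21  I5 complete
t=22  R3←I5
t=23  I6 operands ready | I7 dispatched to DIV
t=24  I7 operands ready | I8 dispatched to INT
t=25  I6 complete | I8 operands ready
t=26  R6←I6 | I8 complete
t=27  R5←I8
t=32  I7 complete
t=33  R1←I7

cycle = 33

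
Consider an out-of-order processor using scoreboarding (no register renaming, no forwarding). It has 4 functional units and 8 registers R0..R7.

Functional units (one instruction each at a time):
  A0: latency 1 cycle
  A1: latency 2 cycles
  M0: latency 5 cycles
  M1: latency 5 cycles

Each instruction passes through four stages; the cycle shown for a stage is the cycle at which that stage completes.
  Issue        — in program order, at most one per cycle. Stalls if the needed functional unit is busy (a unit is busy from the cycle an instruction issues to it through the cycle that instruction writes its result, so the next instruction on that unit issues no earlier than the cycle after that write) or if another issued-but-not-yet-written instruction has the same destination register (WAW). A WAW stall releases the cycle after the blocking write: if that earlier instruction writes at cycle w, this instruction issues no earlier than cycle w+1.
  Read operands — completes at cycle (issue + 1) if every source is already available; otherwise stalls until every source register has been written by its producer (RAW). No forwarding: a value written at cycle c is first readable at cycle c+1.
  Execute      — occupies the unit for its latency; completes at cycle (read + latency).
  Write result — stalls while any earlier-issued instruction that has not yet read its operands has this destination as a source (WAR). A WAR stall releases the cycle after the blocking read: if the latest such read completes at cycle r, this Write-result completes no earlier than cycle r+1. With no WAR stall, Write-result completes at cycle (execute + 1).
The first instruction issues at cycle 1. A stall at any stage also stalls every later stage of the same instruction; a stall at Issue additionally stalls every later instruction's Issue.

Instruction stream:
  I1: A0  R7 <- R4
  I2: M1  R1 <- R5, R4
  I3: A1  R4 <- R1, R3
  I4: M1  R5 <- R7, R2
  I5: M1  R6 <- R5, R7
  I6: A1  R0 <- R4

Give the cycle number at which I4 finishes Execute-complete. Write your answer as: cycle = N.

cycle = 16

[1] I1 issues→A0
[2] I1 reads; I2 issues→M1
[3] I1 exec-done; I2 reads; I3 issues→A1
[4] I1 writes R7
[8] I2 exec-done
[9] I2 writes R1
[10] I3 reads; I4 issues→M1
[11] I4 reads
[12] I3 exec-done
[13] I3 writes R4
[16] I4 exec-done
[17] I4 writes R5
[18] I5 issues→M1
[19] I5 reads; I6 issues→A1
[20] I6 reads
[22] I6 exec-done
[23] I6 writes R0
[24] I5 exec-done
[25] I5 writes R6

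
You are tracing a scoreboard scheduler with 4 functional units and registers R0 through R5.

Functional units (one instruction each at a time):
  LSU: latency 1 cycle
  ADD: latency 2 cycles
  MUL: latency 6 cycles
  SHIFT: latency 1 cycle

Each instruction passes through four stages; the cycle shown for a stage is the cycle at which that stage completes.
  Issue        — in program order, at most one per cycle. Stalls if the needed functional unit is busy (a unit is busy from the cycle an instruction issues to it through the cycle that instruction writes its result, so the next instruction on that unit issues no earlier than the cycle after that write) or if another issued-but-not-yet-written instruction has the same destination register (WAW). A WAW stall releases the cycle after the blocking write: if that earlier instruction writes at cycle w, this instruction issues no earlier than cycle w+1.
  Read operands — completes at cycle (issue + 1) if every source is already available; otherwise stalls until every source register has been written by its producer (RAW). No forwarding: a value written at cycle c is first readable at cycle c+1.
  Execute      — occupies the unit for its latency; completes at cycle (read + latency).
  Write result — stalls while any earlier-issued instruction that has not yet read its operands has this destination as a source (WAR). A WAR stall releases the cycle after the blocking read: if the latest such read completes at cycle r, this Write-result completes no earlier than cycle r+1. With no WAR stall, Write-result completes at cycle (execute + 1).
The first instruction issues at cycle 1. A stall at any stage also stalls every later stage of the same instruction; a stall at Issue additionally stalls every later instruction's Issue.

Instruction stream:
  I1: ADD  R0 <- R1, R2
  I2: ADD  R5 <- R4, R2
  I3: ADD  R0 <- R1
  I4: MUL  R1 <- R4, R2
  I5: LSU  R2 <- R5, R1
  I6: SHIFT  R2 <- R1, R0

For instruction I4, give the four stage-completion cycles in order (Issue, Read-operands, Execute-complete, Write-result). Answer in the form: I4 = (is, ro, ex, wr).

I4 = (12, 13, 19, 20)

cycle 1: I1 dispatched to ADD
cycle 2: I1 operands ready
cycle 4: I1 complete
cycle 5: R0←I1
cycle 6: I2 dispatched to ADD
cycle 7: I2 operands ready
cycle 9: I2 complete
cycle 10: R5←I2
cycle 11: I3 dispatched to ADD
cycle 12: I3 operands ready · I4 dispatched to MUL
cycle 13: I4 operands ready · I5 dispatched to LSU
cycle 14: I3 complete
cycle 15: R0←I3
cycle 19: I4 complete
cycle 20: R1←I4
cycle 21: I5 operands ready
cycle 22: I5 complete
cycle 23: R2←I5
cycle 24: I6 dispatched to SHIFT
cycle 25: I6 operands ready
cycle 26: I6 complete
cycle 27: R2←I6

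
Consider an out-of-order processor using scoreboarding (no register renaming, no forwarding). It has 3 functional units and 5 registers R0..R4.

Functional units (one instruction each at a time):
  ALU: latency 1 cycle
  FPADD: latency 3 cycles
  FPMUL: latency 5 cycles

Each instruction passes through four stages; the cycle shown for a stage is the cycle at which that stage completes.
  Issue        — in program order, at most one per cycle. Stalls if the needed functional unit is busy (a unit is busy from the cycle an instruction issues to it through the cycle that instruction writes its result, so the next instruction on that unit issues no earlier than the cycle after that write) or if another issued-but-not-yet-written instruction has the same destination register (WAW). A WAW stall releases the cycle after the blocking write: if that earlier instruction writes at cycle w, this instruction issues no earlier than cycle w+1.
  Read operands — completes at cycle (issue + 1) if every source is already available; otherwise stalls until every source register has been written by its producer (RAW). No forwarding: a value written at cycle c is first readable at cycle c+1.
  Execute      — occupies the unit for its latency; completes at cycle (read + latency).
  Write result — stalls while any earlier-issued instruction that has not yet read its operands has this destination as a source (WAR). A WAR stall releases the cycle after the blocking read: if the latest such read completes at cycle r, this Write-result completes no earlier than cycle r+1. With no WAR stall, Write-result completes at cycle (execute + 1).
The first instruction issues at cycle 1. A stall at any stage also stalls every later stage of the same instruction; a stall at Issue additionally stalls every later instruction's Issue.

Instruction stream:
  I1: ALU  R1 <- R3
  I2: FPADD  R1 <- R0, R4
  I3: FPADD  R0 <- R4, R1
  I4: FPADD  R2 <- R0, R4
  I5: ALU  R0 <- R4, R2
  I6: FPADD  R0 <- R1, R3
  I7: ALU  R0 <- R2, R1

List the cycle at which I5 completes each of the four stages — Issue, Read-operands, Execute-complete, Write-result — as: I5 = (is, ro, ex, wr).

I5 = (18, 23, 24, 25)

I1 -> (1, 2, 3, 4)
I2 -> (5, 6, 9, 10)  // WAW R1: wait I1 write@4
I3 -> (11, 12, 15, 16)  // struct: FPADD busy until I2 writes@10
I4 -> (17, 18, 21, 22)  // struct: FPADD busy until I3 writes@16
I5 -> (18, 23, 24, 25)  // RAW R2: wait I4 write@22
I6 -> (26, 27, 30, 31)  // WAW R0: wait I5 write@25
I7 -> (32, 33, 34, 35)  // WAW R0: wait I6 write@31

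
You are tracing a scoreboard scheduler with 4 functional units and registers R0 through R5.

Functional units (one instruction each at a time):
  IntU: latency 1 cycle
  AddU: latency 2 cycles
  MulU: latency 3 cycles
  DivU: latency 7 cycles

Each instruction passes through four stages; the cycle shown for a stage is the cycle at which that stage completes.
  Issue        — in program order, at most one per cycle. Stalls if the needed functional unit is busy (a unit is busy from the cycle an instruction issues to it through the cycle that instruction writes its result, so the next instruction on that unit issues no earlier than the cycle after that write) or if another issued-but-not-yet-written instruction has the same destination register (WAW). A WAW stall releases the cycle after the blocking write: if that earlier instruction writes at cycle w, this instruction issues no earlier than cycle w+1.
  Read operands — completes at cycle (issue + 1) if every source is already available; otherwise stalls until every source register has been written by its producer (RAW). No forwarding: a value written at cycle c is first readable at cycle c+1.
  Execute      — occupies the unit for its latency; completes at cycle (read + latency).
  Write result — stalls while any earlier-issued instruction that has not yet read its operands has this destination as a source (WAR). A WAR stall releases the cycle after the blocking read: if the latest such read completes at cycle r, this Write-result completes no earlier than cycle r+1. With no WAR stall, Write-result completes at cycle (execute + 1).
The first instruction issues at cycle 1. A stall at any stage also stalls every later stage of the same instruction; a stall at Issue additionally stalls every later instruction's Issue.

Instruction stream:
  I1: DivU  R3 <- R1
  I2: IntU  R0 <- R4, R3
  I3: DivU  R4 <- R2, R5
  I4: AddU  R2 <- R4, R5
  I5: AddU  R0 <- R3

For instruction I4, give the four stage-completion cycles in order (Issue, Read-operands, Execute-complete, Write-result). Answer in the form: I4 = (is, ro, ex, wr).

I1  is:1  ro:2  ex:9  wr:10
I2  is:2  ro:11  ex:12  wr:13  — RAW R3: wait I1 write@10
I3  is:11  ro:12  ex:19  wr:20  — struct: DivU busy until I1 writes@10
I4  is:12  ro:21  ex:23  wr:24  — RAW R4: wait I3 write@20
I5  is:25  ro:26  ex:28  wr:29  — struct: AddU busy until I4 writes@24

I4 = (12, 21, 23, 24)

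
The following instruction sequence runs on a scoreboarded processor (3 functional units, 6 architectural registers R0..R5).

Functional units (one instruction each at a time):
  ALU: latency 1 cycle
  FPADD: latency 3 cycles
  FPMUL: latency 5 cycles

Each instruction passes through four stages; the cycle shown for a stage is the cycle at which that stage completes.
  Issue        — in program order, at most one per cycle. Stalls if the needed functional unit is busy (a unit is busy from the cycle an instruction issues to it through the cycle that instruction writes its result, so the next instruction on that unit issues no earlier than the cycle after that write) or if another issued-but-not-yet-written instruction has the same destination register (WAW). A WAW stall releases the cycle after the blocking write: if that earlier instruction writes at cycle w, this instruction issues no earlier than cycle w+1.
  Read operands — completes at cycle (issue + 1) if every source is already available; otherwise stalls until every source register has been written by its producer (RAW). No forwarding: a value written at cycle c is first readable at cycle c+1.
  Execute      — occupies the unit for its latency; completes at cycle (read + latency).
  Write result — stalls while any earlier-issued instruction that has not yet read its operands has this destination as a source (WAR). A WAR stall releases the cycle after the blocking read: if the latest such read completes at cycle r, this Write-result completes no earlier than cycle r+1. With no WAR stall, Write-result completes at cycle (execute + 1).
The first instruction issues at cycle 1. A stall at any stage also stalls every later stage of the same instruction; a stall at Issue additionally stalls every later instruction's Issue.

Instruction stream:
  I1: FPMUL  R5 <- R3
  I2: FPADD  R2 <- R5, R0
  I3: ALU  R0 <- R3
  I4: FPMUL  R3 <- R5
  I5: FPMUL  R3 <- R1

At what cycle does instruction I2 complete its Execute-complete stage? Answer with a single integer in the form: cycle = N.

cycle = 12

t=1  issue I1 (FPMUL)
t=2  I1 read-ops, issue I2 (FPADD)
t=3  issue I3 (ALU)
t=4  I3 read-ops
t=5  I3 finished on ALU
t=7  I1 finished on FPMUL
t=8  I1→R5
t=9  I2 read-ops, issue I4 (FPMUL)
t=10  I3→R0, I4 read-ops
t=12  I2 finished on FPADD
t=13  I2→R2
t=15  I4 finished on FPMUL
t=16  I4→R3
t=17  issue I5 (FPMUL)
t=18  I5 read-ops
t=23  I5 finished on FPMUL
t=24  I5→R3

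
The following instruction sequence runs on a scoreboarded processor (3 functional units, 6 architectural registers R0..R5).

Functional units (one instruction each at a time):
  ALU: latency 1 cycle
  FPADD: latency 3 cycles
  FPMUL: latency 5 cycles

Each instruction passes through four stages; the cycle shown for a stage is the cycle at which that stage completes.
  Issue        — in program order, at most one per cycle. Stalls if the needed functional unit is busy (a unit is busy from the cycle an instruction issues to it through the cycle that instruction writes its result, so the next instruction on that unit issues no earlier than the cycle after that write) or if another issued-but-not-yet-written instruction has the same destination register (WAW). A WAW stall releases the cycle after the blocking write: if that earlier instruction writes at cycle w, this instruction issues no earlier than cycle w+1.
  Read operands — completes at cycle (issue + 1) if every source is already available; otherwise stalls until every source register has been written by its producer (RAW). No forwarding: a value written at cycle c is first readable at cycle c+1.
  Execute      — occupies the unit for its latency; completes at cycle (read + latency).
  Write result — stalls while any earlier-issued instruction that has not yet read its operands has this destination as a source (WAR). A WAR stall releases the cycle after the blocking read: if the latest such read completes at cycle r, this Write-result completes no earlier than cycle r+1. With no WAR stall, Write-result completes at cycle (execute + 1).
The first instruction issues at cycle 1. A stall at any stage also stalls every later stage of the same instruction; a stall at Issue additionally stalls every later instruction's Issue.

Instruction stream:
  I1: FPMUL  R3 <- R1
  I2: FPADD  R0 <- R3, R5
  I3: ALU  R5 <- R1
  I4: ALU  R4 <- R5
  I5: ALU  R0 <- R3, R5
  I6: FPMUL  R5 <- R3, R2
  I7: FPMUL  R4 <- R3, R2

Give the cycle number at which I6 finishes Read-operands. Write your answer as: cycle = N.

cycle = 17

[1] I1→FPMUL
[2] I1 RO | I2→FPADD
[3] I3→ALU
[4] I3 RO
[5] I3 EX
[7] I1 EX
[8] I1 WR R3
[9] I2 RO
[10] I3 WR R5
[11] I4→ALU
[12] I2 EX | I4 RO
[13] I2 WR R0 | I4 EX
[14] I4 WR R4
[15] I5→ALU
[16] I5 RO | I6→FPMUL
[17] I5 EX | I6 RO
[18] I5 WR R0
[22] I6 EX
[23] I6 WR R5
[24] I7→FPMUL
[25] I7 RO
[30] I7 EX
[31] I7 WR R4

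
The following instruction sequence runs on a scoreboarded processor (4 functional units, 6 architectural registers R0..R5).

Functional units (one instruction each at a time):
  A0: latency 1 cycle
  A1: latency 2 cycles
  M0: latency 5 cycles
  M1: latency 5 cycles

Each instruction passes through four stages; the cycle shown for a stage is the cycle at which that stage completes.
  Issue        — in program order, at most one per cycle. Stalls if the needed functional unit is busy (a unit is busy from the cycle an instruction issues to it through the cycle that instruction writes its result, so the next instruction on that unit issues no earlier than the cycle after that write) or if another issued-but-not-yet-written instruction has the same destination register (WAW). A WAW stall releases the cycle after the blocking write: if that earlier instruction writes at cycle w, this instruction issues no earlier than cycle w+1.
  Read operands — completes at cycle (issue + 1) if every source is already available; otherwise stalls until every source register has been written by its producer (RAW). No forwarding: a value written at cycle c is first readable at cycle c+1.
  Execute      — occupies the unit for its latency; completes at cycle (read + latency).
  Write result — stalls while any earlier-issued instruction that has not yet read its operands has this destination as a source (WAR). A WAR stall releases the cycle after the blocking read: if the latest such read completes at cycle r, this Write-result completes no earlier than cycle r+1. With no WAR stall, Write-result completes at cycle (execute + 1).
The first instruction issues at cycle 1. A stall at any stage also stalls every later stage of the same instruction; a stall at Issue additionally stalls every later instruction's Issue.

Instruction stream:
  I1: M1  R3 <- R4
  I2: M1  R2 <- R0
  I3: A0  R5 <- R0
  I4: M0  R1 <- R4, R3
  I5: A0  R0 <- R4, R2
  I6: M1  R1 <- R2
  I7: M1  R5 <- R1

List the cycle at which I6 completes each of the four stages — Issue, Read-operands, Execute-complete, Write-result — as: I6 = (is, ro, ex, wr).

I1 -> (1, 2, 7, 8)
I2 -> (9, 10, 15, 16)  // struct: M1 busy until I1 writes@8
I3 -> (10, 11, 12, 13)
I4 -> (11, 12, 17, 18)
I5 -> (14, 17, 18, 19)  // struct: A0 busy until I3 writes@13, RAW R2: wait I2 write@16
I6 -> (19, 20, 25, 26)  // WAW R1: wait I4 write@18
I7 -> (27, 28, 33, 34)  // struct: M1 busy until I6 writes@26

I6 = (19, 20, 25, 26)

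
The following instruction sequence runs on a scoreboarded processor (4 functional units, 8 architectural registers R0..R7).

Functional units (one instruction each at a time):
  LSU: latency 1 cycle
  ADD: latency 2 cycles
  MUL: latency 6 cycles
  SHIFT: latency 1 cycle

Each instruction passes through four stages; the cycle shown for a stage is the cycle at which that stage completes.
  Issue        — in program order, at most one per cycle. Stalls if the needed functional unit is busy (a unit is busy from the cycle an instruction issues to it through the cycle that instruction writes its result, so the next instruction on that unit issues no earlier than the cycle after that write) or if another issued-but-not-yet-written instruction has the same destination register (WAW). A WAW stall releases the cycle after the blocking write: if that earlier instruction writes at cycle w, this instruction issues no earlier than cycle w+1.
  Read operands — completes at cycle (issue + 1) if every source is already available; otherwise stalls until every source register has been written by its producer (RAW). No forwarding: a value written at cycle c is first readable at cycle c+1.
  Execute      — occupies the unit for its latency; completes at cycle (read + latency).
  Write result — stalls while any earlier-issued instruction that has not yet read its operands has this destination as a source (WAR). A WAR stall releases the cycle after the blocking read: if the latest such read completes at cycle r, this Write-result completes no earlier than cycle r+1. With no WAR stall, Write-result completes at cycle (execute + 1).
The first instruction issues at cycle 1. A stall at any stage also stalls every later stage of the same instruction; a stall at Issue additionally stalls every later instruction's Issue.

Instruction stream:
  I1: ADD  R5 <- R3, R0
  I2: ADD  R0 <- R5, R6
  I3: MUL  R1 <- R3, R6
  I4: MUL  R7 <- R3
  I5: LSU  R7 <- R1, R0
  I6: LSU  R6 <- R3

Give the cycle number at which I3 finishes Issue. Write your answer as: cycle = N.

t=1  I1 dispatched to ADD
t=2  I1 operands ready
t=4  I1 complete
t=5  R5←I1
t=6  I2 dispatched to ADD
t=7  I2 operands ready | I3 dispatched to MUL
t=8  I3 operands ready
t=9  I2 complete
t=10  R0←I2
t=14  I3 complete
t=15  R1←I3
t=16  I4 dispatched to MUL
t=17  I4 operands ready
t=23  I4 complete
t=24  R7←I4
t=25  I5 dispatched to LSU
t=26  I5 operands ready
t=27  I5 complete
t=28  R7←I5
t=29  I6 dispatched to LSU
t=30  I6 operands ready
t=31  I6 complete
t=32  R6←I6

cycle = 7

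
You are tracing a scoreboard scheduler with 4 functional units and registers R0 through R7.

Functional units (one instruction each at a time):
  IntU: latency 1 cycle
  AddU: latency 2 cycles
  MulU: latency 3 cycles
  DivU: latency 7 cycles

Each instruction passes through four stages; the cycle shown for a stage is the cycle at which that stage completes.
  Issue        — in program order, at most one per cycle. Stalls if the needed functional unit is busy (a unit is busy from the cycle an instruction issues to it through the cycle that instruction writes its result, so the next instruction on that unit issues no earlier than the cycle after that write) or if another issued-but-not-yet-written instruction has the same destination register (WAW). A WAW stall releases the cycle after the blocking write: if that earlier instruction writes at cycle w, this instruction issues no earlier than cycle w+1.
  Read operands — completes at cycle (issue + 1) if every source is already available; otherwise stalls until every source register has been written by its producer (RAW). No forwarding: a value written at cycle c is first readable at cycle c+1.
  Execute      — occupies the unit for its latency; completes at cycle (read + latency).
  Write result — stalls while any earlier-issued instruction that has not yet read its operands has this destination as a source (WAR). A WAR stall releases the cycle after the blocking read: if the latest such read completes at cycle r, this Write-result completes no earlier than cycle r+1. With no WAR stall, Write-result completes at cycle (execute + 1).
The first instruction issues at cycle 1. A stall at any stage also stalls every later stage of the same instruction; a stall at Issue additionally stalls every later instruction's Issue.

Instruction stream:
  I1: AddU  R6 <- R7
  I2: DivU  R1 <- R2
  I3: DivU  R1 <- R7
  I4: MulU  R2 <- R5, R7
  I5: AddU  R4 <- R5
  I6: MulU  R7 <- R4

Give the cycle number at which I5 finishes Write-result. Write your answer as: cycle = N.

cycle = 18

[1] I1 dispatched to AddU
[2] I1 operands ready | I2 dispatched to DivU
[3] I2 operands ready
[4] I1 complete
[5] R6←I1
[10] I2 complete
[11] R1←I2
[12] I3 dispatched to DivU
[13] I3 operands ready | I4 dispatched to MulU
[14] I4 operands ready | I5 dispatched to AddU
[15] I5 operands ready
[17] I4 complete | I5 complete
[18] R2←I4 | R4←I5
[19] I6 dispatched to MulU
[20] I3 complete | I6 operands ready
[21] R1←I3
[23] I6 complete
[24] R7←I6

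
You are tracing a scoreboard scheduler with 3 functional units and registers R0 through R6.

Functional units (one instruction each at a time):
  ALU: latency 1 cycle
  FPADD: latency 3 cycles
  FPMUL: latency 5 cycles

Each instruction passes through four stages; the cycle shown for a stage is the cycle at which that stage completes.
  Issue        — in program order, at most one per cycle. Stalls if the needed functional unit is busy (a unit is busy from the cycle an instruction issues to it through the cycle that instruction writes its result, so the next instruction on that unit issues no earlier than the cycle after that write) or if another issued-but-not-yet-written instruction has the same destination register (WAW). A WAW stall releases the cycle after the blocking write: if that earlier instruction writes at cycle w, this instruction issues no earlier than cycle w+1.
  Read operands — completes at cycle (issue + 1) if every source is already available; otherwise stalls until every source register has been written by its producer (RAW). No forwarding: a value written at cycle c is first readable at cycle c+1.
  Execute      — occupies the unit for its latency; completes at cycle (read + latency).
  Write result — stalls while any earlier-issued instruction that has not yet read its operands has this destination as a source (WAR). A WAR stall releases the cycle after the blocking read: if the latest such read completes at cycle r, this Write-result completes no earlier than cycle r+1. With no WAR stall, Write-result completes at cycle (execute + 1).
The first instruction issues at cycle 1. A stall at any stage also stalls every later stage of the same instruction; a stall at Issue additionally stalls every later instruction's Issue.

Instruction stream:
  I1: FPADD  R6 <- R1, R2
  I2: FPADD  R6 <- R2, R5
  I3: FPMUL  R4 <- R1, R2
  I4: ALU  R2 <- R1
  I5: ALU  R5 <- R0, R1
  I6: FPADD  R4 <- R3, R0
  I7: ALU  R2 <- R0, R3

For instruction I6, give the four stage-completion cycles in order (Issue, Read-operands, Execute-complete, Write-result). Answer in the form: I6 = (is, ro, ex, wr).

I6 = (16, 17, 20, 21)

I1 -> (1, 2, 5, 6)
I2 -> (7, 8, 11, 12)  // struct: FPADD busy until I1 writes@6
I3 -> (8, 9, 14, 15)
I4 -> (9, 10, 11, 12)
I5 -> (13, 14, 15, 16)  // struct: ALU busy until I4 writes@12
I6 -> (16, 17, 20, 21)  // WAW R4: wait I3 write@15
I7 -> (17, 18, 19, 20)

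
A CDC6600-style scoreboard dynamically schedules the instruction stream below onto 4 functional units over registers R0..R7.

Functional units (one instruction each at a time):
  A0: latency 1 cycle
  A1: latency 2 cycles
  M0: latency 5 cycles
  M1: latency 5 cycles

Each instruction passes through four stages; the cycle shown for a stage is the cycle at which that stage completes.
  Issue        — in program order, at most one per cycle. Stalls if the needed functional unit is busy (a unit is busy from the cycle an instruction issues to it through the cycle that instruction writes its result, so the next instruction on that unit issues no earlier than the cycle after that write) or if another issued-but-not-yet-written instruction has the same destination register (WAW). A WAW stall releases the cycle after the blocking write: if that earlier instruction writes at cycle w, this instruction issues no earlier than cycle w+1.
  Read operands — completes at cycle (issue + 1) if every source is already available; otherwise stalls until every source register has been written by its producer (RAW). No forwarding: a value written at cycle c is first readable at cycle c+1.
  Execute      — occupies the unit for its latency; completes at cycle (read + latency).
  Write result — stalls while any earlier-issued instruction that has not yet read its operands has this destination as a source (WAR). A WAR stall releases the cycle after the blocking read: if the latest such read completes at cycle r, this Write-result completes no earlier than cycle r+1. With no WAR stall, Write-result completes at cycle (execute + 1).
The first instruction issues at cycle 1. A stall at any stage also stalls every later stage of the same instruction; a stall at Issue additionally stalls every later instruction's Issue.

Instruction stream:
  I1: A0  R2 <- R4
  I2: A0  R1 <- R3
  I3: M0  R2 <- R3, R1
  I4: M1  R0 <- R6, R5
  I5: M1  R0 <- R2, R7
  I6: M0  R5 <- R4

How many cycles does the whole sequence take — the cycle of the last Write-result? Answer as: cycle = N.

cycle = 23

c1: I1→A0
c2: I1 RO
c3: I1 EX
c4: I1 WR R2
c5: I2→A0
c6: I2 RO; I3→M0
c7: I2 EX; I4→M1
c8: I2 WR R1; I4 RO
c9: I3 RO
c13: I4 EX
c14: I3 EX; I4 WR R0
c15: I3 WR R2; I5→M1
c16: I5 RO; I6→M0
c17: I6 RO
c21: I5 EX
c22: I5 WR R0; I6 EX
c23: I6 WR R5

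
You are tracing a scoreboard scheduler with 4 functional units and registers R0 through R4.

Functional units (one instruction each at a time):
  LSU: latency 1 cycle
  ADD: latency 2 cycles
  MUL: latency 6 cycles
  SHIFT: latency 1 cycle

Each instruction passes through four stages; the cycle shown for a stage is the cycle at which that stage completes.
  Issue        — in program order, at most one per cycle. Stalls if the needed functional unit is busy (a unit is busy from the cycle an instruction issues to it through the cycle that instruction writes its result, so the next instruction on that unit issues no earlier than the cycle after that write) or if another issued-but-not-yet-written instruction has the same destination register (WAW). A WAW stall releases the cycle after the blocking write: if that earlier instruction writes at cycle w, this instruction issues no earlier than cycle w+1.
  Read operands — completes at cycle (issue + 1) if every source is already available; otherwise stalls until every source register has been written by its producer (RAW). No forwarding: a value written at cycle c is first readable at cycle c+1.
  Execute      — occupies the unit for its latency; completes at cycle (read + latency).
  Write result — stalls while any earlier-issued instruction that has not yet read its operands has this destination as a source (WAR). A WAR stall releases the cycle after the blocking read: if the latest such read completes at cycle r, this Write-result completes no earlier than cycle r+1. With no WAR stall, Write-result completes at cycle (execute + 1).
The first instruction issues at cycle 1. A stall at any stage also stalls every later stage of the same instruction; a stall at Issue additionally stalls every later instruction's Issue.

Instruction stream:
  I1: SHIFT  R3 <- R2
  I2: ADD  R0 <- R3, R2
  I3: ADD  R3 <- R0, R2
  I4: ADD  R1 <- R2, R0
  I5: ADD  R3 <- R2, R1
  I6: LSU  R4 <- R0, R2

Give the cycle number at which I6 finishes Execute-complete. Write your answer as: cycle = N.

cycle = 22

c1: I1 issues→SHIFT
c2: I1 reads; I2 issues→ADD
c3: I1 exec-done
c4: I1 writes R3
c5: I2 reads
c7: I2 exec-done
c8: I2 writes R0
c9: I3 issues→ADD
c10: I3 reads
c12: I3 exec-done
c13: I3 writes R3
c14: I4 issues→ADD
c15: I4 reads
c17: I4 exec-done
c18: I4 writes R1
c19: I5 issues→ADD
c20: I5 reads; I6 issues→LSU
c21: I6 reads
c22: I5 exec-done; I6 exec-done
c23: I5 writes R3; I6 writes R4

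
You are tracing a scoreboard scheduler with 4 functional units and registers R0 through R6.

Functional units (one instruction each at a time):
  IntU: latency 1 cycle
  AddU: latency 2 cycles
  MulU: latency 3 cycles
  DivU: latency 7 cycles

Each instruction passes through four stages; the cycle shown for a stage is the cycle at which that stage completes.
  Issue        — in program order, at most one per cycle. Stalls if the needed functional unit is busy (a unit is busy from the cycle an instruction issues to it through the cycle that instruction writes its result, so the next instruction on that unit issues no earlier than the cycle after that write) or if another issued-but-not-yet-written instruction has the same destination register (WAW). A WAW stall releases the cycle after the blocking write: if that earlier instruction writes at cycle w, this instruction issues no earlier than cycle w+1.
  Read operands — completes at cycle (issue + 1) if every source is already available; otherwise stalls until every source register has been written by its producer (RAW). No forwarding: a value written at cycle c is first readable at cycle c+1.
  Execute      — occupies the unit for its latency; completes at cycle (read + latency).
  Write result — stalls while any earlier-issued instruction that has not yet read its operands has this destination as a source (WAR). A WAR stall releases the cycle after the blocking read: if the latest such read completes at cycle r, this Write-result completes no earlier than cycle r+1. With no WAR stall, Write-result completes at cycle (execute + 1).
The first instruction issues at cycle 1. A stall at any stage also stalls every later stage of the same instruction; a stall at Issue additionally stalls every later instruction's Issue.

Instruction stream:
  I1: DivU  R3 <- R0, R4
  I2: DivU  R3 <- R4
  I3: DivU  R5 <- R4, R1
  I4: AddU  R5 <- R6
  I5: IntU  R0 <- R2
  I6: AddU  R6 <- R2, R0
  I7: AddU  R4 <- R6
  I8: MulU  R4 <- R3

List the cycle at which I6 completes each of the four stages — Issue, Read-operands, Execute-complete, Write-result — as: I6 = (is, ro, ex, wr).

1) issue 1, read 2, done 9, write 10
2) issue 11, read 12, done 19, write 20  <struct: DivU busy until I1 writes@10>
3) issue 21, read 22, done 29, write 30  <struct: DivU busy until I2 writes@20>
4) issue 31, read 32, done 34, write 35  <WAW R5: wait I3 write@30>
5) issue 32, read 33, done 34, write 35
6) issue 36, read 37, done 39, write 40  <struct: AddU busy until I4 writes@35>
7) issue 41, read 42, done 44, write 45  <struct: AddU busy until I6 writes@40>
8) issue 46, read 47, done 50, write 51  <WAW R4: wait I7 write@45>

I6 = (36, 37, 39, 40)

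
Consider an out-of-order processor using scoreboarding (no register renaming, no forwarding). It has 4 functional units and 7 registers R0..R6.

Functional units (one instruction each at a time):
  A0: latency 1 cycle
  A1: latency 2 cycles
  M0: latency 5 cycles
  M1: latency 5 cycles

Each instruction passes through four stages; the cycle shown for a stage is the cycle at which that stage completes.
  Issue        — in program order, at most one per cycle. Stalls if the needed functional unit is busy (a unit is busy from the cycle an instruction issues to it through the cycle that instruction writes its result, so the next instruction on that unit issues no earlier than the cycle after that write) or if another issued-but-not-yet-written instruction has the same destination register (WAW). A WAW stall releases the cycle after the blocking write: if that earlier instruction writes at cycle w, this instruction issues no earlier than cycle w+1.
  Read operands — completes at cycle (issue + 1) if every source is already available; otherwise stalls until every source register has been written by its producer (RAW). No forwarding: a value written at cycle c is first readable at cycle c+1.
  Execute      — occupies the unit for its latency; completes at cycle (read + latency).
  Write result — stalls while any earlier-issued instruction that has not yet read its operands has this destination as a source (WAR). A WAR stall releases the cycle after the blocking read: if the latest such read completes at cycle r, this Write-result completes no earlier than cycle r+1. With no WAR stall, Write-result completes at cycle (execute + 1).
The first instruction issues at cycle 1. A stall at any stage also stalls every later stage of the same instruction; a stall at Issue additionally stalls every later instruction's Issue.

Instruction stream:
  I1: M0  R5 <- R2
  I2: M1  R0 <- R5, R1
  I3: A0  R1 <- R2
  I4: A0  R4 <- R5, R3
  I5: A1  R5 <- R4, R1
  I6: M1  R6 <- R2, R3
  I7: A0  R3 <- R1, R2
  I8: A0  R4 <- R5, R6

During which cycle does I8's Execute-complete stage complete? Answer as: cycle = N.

cycle = 25

[I1] 1/2/7/8
[I2] 2/9/14/15  (RAW R5: wait I1 write@8)
[I3] 3/4/5/10  (WAR R1: wait I2 read@9)
[I4] 11/12/13/14  (struct: A0 busy until I3 writes@10)
[I5] 12/15/17/18  (RAW R4: wait I4 write@14)
[I6] 16/17/22/23  (struct: M1 busy until I2 writes@15)
[I7] 17/18/19/20
[I8] 21/24/25/26  (struct: A0 busy until I7 writes@20; RAW R6: wait I6 write@23)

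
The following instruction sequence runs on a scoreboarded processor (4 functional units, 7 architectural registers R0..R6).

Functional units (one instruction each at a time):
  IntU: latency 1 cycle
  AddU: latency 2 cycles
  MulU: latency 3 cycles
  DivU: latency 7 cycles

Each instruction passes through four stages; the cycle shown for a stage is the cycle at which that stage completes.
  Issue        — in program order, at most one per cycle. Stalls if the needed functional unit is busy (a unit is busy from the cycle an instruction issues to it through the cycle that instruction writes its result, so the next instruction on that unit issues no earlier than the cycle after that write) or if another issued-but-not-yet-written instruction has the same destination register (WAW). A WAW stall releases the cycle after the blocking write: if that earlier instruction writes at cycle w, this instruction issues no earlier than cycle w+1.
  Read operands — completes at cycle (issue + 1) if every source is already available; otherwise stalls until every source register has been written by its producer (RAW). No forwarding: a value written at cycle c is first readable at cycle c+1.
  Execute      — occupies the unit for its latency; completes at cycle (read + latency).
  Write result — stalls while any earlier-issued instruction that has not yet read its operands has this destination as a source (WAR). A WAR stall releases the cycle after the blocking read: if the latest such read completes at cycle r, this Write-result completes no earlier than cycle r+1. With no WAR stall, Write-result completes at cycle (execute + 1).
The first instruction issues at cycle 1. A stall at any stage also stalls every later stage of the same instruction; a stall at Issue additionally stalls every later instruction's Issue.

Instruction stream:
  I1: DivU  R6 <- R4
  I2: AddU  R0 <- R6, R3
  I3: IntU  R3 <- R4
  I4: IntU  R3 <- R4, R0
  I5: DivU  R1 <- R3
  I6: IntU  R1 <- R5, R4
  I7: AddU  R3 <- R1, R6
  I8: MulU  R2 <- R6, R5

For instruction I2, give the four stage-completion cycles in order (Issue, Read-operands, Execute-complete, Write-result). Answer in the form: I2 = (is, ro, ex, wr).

[1] I1 issues→DivU
[2] I1 reads; I2 issues→AddU
[3] I3 issues→IntU
[4] I3 reads
[5] I3 exec-done
[9] I1 exec-done
[10] I1 writes R6
[11] I2 reads
[12] I3 writes R3
[13] I2 exec-done; I4 issues→IntU
[14] I2 writes R0; I5 issues→DivU
[15] I4 reads
[16] I4 exec-done
[17] I4 writes R3
[18] I5 reads
[25] I5 exec-done
[26] I5 writes R1
[27] I6 issues→IntU
[28] I6 reads; I7 issues→AddU
[29] I6 exec-done; I8 issues→MulU
[30] I6 writes R1; I8 reads
[31] I7 reads
[33] I7 exec-done; I8 exec-done
[34] I7 writes R3; I8 writes R2

I2 = (2, 11, 13, 14)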